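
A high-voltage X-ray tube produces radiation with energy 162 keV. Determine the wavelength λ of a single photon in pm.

First convert: E = 162 keV = 2.5955e-14 J.
The photon relation is λ = hc/E, giving λ = 7.653e-12 m.
Converting to pm: λ = 7.653 pm ≈ 7.65 pm.

7.65 pm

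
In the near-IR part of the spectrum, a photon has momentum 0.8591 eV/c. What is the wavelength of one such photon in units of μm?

1.44 μm

Take h = 6.62607015e-34 J·s, c = 2.99792458e8 m/s, 1 eV = 1.602176634e-19 J.
Convert to SI: p = 0.8591 eV/c = 4.5913e-28 kg·m/s.
Since λ = h/p for a photon, λ = 1.443e-6 m.
Converting to μm: λ = 1.443 μm ≈ 1.44 μm.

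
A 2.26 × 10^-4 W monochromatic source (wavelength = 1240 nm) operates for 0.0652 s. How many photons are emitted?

Total energy: E_total = P·t = 2.26 × 10^-4 × 0.0652 = 1.474 × 10^-5 J.
Per-photon energy: E = 1.602 × 10^-19 J.
N = E_total / E_photon = 9.20 × 10^13.

9.20 × 10^13 photons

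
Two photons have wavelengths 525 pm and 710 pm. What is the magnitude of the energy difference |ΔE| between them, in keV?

Using E = hc/λ: E₁ = 3.784 × 10^-16 J, E₂ = 2.798 × 10^-16 J.
|ΔE| = |3.784 × 10^-16 − 2.798 × 10^-16| = 9.86 × 10^-17 J = 0.615 keV.

0.615 keV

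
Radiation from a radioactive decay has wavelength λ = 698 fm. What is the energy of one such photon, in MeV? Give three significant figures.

1.78 MeV

Use h = 6.62607015e-34 J·s, c = 2.99792458e8 m/s, 1 eV = 1.602176634e-19 J.
In SI units: λ = 698 fm = 6.98e-13 m.
For a photon E = hc/λ, so E = 2.846e-13 J.
Converting to MeV: E = 1.776 MeV ≈ 1.78 MeV.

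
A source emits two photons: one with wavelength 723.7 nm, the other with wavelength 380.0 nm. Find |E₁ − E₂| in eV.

Using E = hc/λ: E₁ = 2.7448 × 10^-19 J, E₂ = 5.2275 × 10^-19 J.
|ΔE| = |2.7448 × 10^-19 − 5.2275 × 10^-19| = 2.48 × 10^-19 J = 1.55 eV.

1.55 eV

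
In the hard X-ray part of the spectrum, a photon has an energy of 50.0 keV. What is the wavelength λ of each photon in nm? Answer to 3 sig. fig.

First convert: E = 50.0 keV = 8.0109 × 10^-15 J.
The photon relation is λ = hc/E, giving λ = 2.480 × 10^-11 m.
Converting to nm: λ = 0.02480 nm ≈ 0.0248 nm.

0.0248 nm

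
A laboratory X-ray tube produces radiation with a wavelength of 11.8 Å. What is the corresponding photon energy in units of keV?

1.05 keV

(h = 6.62607015 × 10^-34 J·s, c = 2.99792458 × 10^8 m/s, 1 eV = 1.602176634 × 10^-19 J.)
First convert: λ = 11.8 Å = 1.18 × 10^-9 m.
For a photon E = hc/λ, so E = 1.683 × 10^-16 J.
Converting to keV: E = 1.051 keV ≈ 1.05 keV.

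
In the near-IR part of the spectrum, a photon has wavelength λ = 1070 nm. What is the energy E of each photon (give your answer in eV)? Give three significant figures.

Take h = 6.62607015e-34 J·s, c = 2.99792458e8 m/s, 1 eV = 1.602176634e-19 J.
Convert to SI: λ = 1070 nm = 1.07e-6 m.
For a photon E = hc/λ, so E = 1.856e-19 J.
Converting to eV: E = 1.159 eV ≈ 1.16 eV.

1.16 eV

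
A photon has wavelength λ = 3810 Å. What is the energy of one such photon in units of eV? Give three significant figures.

3.25 eV

Take h = 6.62607015e-34 J·s, c = 2.99792458e8 m/s, 1 eV = 1.602176634e-19 J.
Convert to SI: λ = 3810 Å = 3.81e-7 m.
Since E = hc/λ for a photon, E = 5.214e-19 J.
Converting to eV: E = 3.254 eV ≈ 3.25 eV.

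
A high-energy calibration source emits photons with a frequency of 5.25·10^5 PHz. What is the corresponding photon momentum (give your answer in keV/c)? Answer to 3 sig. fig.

Convert to SI: f = 5.25·10^5 PHz = 5.25·10^20 Hz.
For a photon p = hf/c, so p = 1.160·10^-21 kg·m/s.
Converting to keV/c: p = 2171 keV/c ≈ 2170 keV/c.

2170 keV/c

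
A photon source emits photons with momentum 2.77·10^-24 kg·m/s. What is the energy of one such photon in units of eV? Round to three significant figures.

(c = 2.99792458·10^8 m/s, 1 eV = 1.602176634·10^-19 J.)
Since E = pc for a photon, E = 8.304·10^-16 J.
Converting to eV: E = 5183 eV ≈ 5180 eV.

5180 eV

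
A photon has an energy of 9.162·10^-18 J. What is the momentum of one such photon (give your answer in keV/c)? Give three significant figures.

0.0572 keV/c

Use c = 2.99792458·10^8 m/s, 1 eV = 1.602176634·10^-19 J.
Since p = E/c for a photon, p = 3.056·10^-26 kg·m/s.
Converting to keV/c: p = 0.05718 keV/c ≈ 0.0572 keV/c.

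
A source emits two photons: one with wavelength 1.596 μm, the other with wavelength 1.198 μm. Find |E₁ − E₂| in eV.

0.258 eV

Using E = hc/λ: E₁ = 1.2446e-19 J, E₂ = 1.6581e-19 J.
|ΔE| = |1.2446e-19 − 1.6581e-19| = 4.13e-20 J = 0.258 eV.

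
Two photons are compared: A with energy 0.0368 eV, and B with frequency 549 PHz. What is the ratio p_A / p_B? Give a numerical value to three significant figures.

1.62e-5

p_A = 1.967e-29 kg·m/s (from energy = 0.0368 eV, via p = E/c).
p_B = 1.213e-24 kg·m/s (from frequency = 549 PHz, via p = hf/c).
Ratio = 1.967e-29 / 1.213e-24 = 1.62e-5.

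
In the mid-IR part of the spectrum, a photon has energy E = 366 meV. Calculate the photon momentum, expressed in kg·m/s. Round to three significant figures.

1.96e-28 kg·m/s

(c = 2.99792458e8 m/s, 1 eV = 1.602176634e-19 J.)
Convert to SI: E = 366 meV = 5.8640e-20 J.
For a photon p = E/c, so p = 1.956e-28 kg·m/s.
So p ≈ 1.96e-28 kg·m/s.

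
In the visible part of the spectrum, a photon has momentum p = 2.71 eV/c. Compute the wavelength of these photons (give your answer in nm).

458 nm

Use h = 6.62607015e-34 J·s, c = 2.99792458e8 m/s, 1 eV = 1.602176634e-19 J.
In SI units: p = 2.71 eV/c = 1.4483e-27 kg·m/s.
The photon relation is λ = h/p, giving λ = 4.575e-7 m.
Converting to nm: λ = 457.5 nm ≈ 458 nm.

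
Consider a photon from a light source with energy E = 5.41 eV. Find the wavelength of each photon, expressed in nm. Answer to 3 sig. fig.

Use h = 6.62607015·10^-34 J·s, c = 2.99792458·10^8 m/s, 1 eV = 1.602176634·10^-19 J.
Convert to SI: E = 5.41 eV = 8.6678·10^-19 J.
Since λ = hc/E for a photon, λ = 2.292·10^-7 m.
Converting to nm: λ = 229.2 nm ≈ 229 nm.

229 nm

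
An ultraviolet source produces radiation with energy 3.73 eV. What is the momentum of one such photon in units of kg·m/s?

1.99 × 10^-27 kg·m/s

Take c = 2.99792458 × 10^8 m/s, 1 eV = 1.602176634 × 10^-19 J.
Convert to SI: E = 3.73 eV = 5.9761 × 10^-19 J.
Since p = E/c for a photon, p = 1.993 × 10^-27 kg·m/s.
So p ≈ 1.99 × 10^-27 kg·m/s.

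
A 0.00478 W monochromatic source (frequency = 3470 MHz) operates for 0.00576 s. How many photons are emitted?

Total energy: E_total = P·t = 0.00478 × 0.00576 = 2.753e-5 J.
Per-photon energy: E = 2.299e-24 J.
N = E_total / E_photon = 1.20e19.

1.20e19 photons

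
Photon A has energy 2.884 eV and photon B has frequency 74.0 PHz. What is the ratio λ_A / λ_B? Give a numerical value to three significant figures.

λ_A = 4.299e-7 m (from energy = 2.884 eV, via λ = hc/E).
λ_B = 4.051e-9 m (from frequency = 74.0 PHz, via λ = c/f).
Ratio = 4.299e-7 / 4.051e-9 = 106.

106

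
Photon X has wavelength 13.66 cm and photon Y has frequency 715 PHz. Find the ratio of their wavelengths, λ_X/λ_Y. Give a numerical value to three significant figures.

λ_X = 0.1366 m (from wavelength = 13.66 cm, via λ given directly).
λ_Y = 4.193e-10 m (from frequency = 715 PHz, via λ = c/f).
Ratio = 0.1366 / 4.193e-10 = 3.26e8.

3.26e8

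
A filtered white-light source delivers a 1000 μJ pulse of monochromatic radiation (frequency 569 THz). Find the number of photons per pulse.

2.65·10^15 photons

Per-photon energy: E = 3.770·10^-19 J (from frequency = 569 THz).
N = E_total / E_photon = 0.00100 J / 3.770·10^-19 J = 2.65·10^15.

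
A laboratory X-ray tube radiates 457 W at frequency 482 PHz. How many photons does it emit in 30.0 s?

Total energy: E_total = P·t = 457 × 30.0 = 13710 J.
Per-photon energy: E = 3.194e-16 J.
N = E_total / E_photon = 4.29e19.

4.29e19 photons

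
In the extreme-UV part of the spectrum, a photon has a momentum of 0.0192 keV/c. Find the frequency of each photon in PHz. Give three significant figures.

Take h = 6.62607015e-34 J·s, c = 2.99792458e8 m/s, 1 eV = 1.602176634e-19 J.
Convert to SI: p = 0.0192 keV/c = 1.0261e-26 kg·m/s.
The photon relation is f = pc/h, giving f = 4.643e15 Hz.
Converting to PHz: f = 4.643 PHz ≈ 4.64 PHz.

4.64 PHz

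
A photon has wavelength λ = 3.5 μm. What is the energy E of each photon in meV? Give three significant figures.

354 meV

First convert: λ = 3.5 μm = 3.5 × 10^-6 m.
For a photon E = hc/λ, so E = 5.676 × 10^-20 J.
Converting to meV: E = 354.2 meV ≈ 354 meV.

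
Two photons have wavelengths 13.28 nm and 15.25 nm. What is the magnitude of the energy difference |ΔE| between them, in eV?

12.1 eV

Using E = hc/λ: E₁ = 1.4958 × 10^-17 J, E₂ = 1.3026 × 10^-17 J.
|ΔE| = |1.4958 × 10^-17 − 1.3026 × 10^-17| = 1.93 × 10^-18 J = 12.1 eV.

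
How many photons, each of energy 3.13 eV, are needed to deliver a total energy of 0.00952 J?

Per-photon energy: E = 5.015·10^-19 J (from energy = 3.13 eV).
N = E_total / E_photon = 0.00952 J / 5.015·10^-19 J = 1.90·10^16.

1.90·10^16 photons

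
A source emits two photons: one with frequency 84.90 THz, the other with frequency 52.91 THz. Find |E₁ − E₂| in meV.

132 meV

Using E = hf: E₁ = 5.6255 × 10^-20 J, E₂ = 3.5059 × 10^-20 J.
|ΔE| = |5.6255 × 10^-20 − 3.5059 × 10^-20| = 2.12 × 10^-20 J = 132 meV.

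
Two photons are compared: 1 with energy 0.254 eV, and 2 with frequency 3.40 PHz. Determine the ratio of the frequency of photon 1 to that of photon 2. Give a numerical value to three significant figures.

0.0181

f_1 = 6.142e13 Hz (from energy = 0.254 eV, via f = E/h).
f_2 = 3.400e15 Hz (from frequency = 3.40 PHz, via f given directly).
Ratio = 6.142e13 / 3.400e15 = 0.0181.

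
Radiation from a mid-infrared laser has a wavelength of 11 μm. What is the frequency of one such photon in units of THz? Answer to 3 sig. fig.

In SI units: λ = 11 μm = 1.1 × 10^-5 m.
Since f = c/λ for a photon, f = 2.725 × 10^13 Hz.
Converting to THz: f = 27.25 THz ≈ 27.3 THz.

27.3 THz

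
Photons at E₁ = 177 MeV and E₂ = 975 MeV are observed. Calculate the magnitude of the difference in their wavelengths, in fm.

Using λ = hc/E: λ₁ = 7.005e-15 m, λ₂ = 1.272e-15 m.
|Δλ| = |7.005e-15 − 1.272e-15| = 5.73e-15 m = 5.73 fm.

5.73 fm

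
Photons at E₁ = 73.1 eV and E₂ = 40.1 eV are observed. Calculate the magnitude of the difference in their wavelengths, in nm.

Using λ = hc/E: λ₁ = 1.696e-8 m, λ₂ = 3.092e-8 m.
|Δλ| = |1.696e-8 − 3.092e-8| = 1.40e-8 m = 14.0 nm.

14.0 nm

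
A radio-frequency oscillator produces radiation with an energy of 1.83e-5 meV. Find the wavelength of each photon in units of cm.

Take h = 6.62607015e-34 J·s, c = 2.99792458e8 m/s, 1 eV = 1.602176634e-19 J.
Convert to SI: E = 1.83e-5 meV = 2.9320e-27 J.
Since λ = hc/E for a photon, λ = 67.75 m.
Converting to cm: λ = 6775 cm ≈ 6780 cm.

6780 cm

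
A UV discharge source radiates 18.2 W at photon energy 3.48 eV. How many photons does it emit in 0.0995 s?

Total energy: E_total = P·t = 18.2 × 0.0995 = 1.811 J.
Per-photon energy: E = 5.576 × 10^-19 J.
N = E_total / E_photon = 3.25 × 10^18.

3.25 × 10^18 photons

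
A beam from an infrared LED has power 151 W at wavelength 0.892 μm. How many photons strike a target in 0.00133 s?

Total energy: E_total = P·t = 151 × 0.00133 = 0.2008 J.
Per-photon energy: E = 2.227e-19 J.
N = E_total / E_photon = 9.02e17.

9.02e17 photons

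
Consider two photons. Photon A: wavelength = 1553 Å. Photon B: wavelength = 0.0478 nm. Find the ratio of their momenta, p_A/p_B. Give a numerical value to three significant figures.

p_A = 4.267 × 10^-27 kg·m/s (from wavelength = 1553 Å, via p = h/λ).
p_B = 1.386 × 10^-23 kg·m/s (from wavelength = 0.0478 nm, via p = h/λ).
Ratio = 4.267 × 10^-27 / 1.386 × 10^-23 = 3.08 × 10^-4.

3.08 × 10^-4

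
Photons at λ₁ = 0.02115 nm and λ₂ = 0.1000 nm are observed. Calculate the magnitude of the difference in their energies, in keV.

Using E = hc/λ: E₁ = 9.3922e-15 J, E₂ = 1.9864e-15 J.
|ΔE| = |9.3922e-15 − 1.9864e-15| = 7.41e-15 J = 46.2 keV.

46.2 keV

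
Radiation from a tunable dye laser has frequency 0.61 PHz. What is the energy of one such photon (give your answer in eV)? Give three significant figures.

2.52 eV

Convert to SI: f = 0.61 PHz = 6.1e14 Hz.
The photon relation is E = hf, giving E = 4.042e-19 J.
Converting to eV: E = 2.523 eV ≈ 2.52 eV.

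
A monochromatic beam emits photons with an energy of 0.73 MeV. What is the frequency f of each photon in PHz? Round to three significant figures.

Take h = 6.62607015e-34 J·s, 1 eV = 1.602176634e-19 J.
First convert: E = 0.73 MeV = 1.1696e-13 J.
For a photon f = E/h, so f = 1.765e20 Hz.
Converting to PHz: f = 176500 PHz ≈ 1.77e5 PHz.

1.77e5 PHz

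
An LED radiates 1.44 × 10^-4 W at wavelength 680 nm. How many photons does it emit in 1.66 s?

8.18 × 10^14 photons

Total energy: E_total = P·t = 1.44 × 10^-4 × 1.66 = 2.390 × 10^-4 J.
Per-photon energy: E = 2.921 × 10^-19 J.
N = E_total / E_photon = 8.18 × 10^14.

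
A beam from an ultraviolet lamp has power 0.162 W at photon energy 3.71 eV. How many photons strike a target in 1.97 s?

Total energy: E_total = P·t = 0.162 × 1.97 = 0.3191 J.
Per-photon energy: E = 5.944 × 10^-19 J.
N = E_total / E_photon = 5.37 × 10^17.

5.37 × 10^17 photons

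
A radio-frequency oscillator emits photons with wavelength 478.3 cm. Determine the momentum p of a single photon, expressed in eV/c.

(h = 6.62607015 × 10^-34 J·s, c = 2.99792458 × 10^8 m/s, 1 eV = 1.602176634 × 10^-19 J.)
In SI units: λ = 478.3 cm = 4.783 m.
Apply p = h/λ: p = 1.385 × 10^-34 kg·m/s.
Converting to eV/c: p = 2.592 × 10^-7 eV/c ≈ 2.59 × 10^-7 eV/c.

2.59 × 10^-7 eV/c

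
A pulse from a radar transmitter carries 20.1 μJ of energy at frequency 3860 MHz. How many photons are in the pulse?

Per-photon energy: E = 2.558e-24 J (from frequency = 3860 MHz).
N = E_total / E_photon = 2.01e-5 J / 2.558e-24 J = 7.86e18.

7.86e18 photons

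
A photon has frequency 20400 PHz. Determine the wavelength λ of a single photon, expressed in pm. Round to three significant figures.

14.7 pm

Convert to SI: f = 20400 PHz = 2.04e19 Hz.
Since λ = c/f for a photon, λ = 1.470e-11 m.
Converting to pm: λ = 14.70 pm ≈ 14.7 pm.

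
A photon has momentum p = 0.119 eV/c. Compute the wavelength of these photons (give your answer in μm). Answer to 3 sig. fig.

10.4 μm

First convert: p = 0.119 eV/c = 6.3597·10^-29 kg·m/s.
For a photon λ = h/p, so λ = 1.042·10^-5 m.
Converting to μm: λ = 10.42 μm ≈ 10.4 μm.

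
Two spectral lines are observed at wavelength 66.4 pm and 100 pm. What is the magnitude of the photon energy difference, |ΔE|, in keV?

Using E = hc/λ: E₁ = 2.992 × 10^-15 J, E₂ = 1.986 × 10^-15 J.
|ΔE| = |2.992 × 10^-15 − 1.986 × 10^-15| = 1.01 × 10^-15 J = 6.27 keV.

6.27 keV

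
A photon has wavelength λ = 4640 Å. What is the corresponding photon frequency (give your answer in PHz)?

0.646 PHz

First convert: λ = 4640 Å = 4.64e-7 m.
Apply f = c/λ: f = 6.461e14 Hz.
Converting to PHz: f = 0.6461 PHz ≈ 0.646 PHz.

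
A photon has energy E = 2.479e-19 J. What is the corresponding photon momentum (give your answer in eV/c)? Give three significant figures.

1.55 eV/c

Apply p = E/c: p = 8.269e-28 kg·m/s.
Converting to eV/c: p = 1.547 eV/c ≈ 1.55 eV/c.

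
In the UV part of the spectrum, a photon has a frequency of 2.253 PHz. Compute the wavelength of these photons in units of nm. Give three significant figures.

Use c = 2.99792458e8 m/s.
First convert: f = 2.253 PHz = 2.253e15 Hz.
For a photon λ = c/f, so λ = 1.331e-7 m.
Converting to nm: λ = 133.1 nm ≈ 133 nm.

133 nm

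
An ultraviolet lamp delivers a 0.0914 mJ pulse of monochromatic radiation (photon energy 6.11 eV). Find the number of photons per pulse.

9.34e13 photons

Per-photon energy: E = 9.789e-19 J (from energy = 6.11 eV).
N = E_total / E_photon = 9.14e-5 J / 9.789e-19 J = 9.34e13.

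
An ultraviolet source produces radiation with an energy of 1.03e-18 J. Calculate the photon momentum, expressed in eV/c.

6.43 eV/c

(c = 2.99792458e8 m/s, 1 eV = 1.602176634e-19 J.)
Apply p = E/c: p = 3.436e-27 kg·m/s.
Converting to eV/c: p = 6.429 eV/c ≈ 6.43 eV/c.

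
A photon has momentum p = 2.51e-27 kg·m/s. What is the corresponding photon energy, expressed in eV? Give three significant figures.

Use c = 2.99792458e8 m/s, 1 eV = 1.602176634e-19 J.
For a photon E = pc, so E = 7.525e-19 J.
Converting to eV: E = 4.697 eV ≈ 4.70 eV.

4.70 eV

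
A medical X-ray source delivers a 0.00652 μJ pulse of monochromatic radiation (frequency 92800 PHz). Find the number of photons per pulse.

1.06 × 10^5 photons

Per-photon energy: E = 6.149 × 10^-14 J (from frequency = 92800 PHz).
N = E_total / E_photon = 6.52 × 10^-9 J / 6.149 × 10^-14 J = 1.06 × 10^5.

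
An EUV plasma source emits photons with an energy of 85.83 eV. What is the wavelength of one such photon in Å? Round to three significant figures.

144 Å

Convert to SI: E = 85.83 eV = 1.3751e-17 J.
The photon relation is λ = hc/E, giving λ = 1.445e-8 m.
Converting to Å: λ = 144.5 Å ≈ 144 Å.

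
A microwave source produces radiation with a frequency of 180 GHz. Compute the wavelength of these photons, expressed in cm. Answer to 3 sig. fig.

0.167 cm

(c = 2.99792458e8 m/s.)
Convert to SI: f = 180 GHz = 1.8e11 Hz.
Apply λ = c/f: λ = 0.001666 m.
Converting to cm: λ = 0.1666 cm ≈ 0.167 cm.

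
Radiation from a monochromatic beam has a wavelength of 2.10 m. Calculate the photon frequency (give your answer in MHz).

143 MHz

Apply f = c/λ: f = 1.428e8 Hz.
Converting to MHz: f = 142.8 MHz ≈ 143 MHz.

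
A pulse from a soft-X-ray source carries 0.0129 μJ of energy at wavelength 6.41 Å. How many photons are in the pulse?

4.16 × 10^7 photons

Per-photon energy: E = 3.099 × 10^-16 J (from wavelength = 6.41 Å).
N = E_total / E_photon = 1.29 × 10^-8 J / 3.099 × 10^-16 J = 4.16 × 10^7.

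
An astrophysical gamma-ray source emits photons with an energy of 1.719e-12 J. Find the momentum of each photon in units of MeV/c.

10.7 MeV/c

Take c = 2.99792458e8 m/s, 1 eV = 1.602176634e-19 J.
The photon relation is p = E/c, giving p = 5.734e-21 kg·m/s.
Converting to MeV/c: p = 10.73 MeV/c ≈ 10.7 MeV/c.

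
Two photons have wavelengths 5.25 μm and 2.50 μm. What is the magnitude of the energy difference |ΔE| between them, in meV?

260 meV

Using E = hc/λ: E₁ = 3.784e-20 J, E₂ = 7.946e-20 J.
|ΔE| = |3.784e-20 − 7.946e-20| = 4.16e-20 J = 260 meV.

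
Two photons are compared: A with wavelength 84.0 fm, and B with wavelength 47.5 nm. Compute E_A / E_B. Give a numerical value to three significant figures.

E_A = 2.365 × 10^-12 J (from wavelength = 84.0 fm, via E = hc/λ).
E_B = 4.182 × 10^-18 J (from wavelength = 47.5 nm, via E = hc/λ).
Ratio = 2.365 × 10^-12 / 4.182 × 10^-18 = 5.65 × 10^5.

5.65 × 10^5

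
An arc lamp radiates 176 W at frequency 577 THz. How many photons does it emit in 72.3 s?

3.33 × 10^22 photons

Total energy: E_total = P·t = 176 × 72.3 = 12720 J.
Per-photon energy: E = 3.823 × 10^-19 J.
N = E_total / E_photon = 3.33 × 10^22.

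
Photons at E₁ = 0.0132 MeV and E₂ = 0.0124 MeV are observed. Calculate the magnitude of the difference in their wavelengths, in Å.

0.0606 Å

Using λ = hc/E: λ₁ = 9.393e-11 m, λ₂ = 9.999e-11 m.
|Δλ| = |9.393e-11 − 9.999e-11| = 6.06e-12 m = 0.0606 Å.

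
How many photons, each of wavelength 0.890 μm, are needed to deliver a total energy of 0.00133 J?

5.96 × 10^15 photons

Per-photon energy: E = 2.232 × 10^-19 J (from wavelength = 0.890 μm).
N = E_total / E_photon = 0.00133 J / 2.232 × 10^-19 J = 5.96 × 10^15.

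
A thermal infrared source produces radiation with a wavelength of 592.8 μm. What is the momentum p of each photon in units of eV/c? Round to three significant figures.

Take h = 6.62607015 × 10^-34 J·s, c = 2.99792458 × 10^8 m/s, 1 eV = 1.602176634 × 10^-19 J.
In SI units: λ = 592.8 μm = 5.928 × 10^-4 m.
The photon relation is p = h/λ, giving p = 1.118 × 10^-30 kg·m/s.
Converting to eV/c: p = 0.002092 eV/c ≈ 2.09 × 10^-3 eV/c.

2.09 × 10^-3 eV/c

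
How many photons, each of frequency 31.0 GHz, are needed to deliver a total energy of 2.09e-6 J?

Per-photon energy: E = 2.054e-23 J (from frequency = 31.0 GHz).
N = E_total / E_photon = 2.09e-6 J / 2.054e-23 J = 1.02e17.

1.02e17 photons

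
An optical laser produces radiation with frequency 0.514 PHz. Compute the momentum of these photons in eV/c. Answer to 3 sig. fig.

Take h = 6.62607015e-34 J·s, c = 2.99792458e8 m/s, 1 eV = 1.602176634e-19 J.
Convert to SI: f = 0.514 PHz = 5.14e14 Hz.
For a photon p = hf/c, so p = 1.136e-27 kg·m/s.
Converting to eV/c: p = 2.126 eV/c ≈ 2.13 eV/c.

2.13 eV/c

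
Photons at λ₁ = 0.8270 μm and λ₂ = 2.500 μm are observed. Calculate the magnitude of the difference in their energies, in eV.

Using E = hc/λ: E₁ = 2.4020·10^-19 J, E₂ = 7.9458·10^-20 J.
|ΔE| = |2.4020·10^-19 − 7.9458·10^-20| = 1.61·10^-19 J = 1.00 eV.

1.00 eV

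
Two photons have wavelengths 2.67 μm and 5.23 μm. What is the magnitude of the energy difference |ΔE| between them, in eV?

Using E = hc/λ: E₁ = 7.440e-20 J, E₂ = 3.798e-20 J.
|ΔE| = |7.440e-20 − 3.798e-20| = 3.64e-20 J = 0.227 eV.

0.227 eV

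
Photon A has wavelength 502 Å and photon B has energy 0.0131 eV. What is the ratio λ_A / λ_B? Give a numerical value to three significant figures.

λ_A = 5.020 × 10^-8 m (from wavelength = 502 Å, via λ given directly).
λ_B = 9.464 × 10^-5 m (from energy = 0.0131 eV, via λ = hc/E).
Ratio = 5.020 × 10^-8 / 9.464 × 10^-5 = 5.30 × 10^-4.

5.30 × 10^-4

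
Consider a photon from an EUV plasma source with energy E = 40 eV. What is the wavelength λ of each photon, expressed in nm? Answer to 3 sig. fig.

31.0 nm

In SI units: E = 40 eV = 6.4087 × 10^-18 J.
For a photon λ = hc/E, so λ = 3.100 × 10^-8 m.
Converting to nm: λ = 31.00 nm ≈ 31.0 nm.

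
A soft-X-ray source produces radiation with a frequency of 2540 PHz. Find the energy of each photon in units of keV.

(h = 6.62607015 × 10^-34 J·s, 1 eV = 1.602176634 × 10^-19 J.)
First convert: f = 2540 PHz = 2.54 × 10^18 Hz.
The photon relation is E = hf, giving E = 1.683 × 10^-15 J.
Converting to keV: E = 10.50 keV ≈ 10.5 keV.

10.5 keV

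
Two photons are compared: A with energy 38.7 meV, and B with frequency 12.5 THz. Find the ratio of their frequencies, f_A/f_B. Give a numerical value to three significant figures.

0.749

f_A = 9.358e12 Hz (from energy = 38.7 meV, via f = E/h).
f_B = 1.250e13 Hz (from frequency = 12.5 THz, via f given directly).
Ratio = 9.358e12 / 1.250e13 = 0.749.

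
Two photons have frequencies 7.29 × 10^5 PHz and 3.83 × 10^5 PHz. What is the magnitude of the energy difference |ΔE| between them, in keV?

1430 keV

Using E = hf: E₁ = 4.830 × 10^-13 J, E₂ = 2.538 × 10^-13 J.
|ΔE| = |4.830 × 10^-13 − 2.538 × 10^-13| = 2.29 × 10^-13 J = 1430 keV.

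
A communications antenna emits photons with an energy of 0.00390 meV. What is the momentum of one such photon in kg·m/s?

2.08e-33 kg·m/s

Take c = 2.99792458e8 m/s, 1 eV = 1.602176634e-19 J.
Convert to SI: E = 0.00390 meV = 6.2485e-25 J.
Since p = E/c for a photon, p = 2.084e-33 kg·m/s.
So p ≈ 2.08e-33 kg·m/s.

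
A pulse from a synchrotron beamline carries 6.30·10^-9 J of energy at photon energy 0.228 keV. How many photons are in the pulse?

Per-photon energy: E = 3.653·10^-17 J (from energy = 0.228 keV).
N = E_total / E_photon = 6.30·10^-9 J / 3.653·10^-17 J = 1.72·10^8.

1.72·10^8 photons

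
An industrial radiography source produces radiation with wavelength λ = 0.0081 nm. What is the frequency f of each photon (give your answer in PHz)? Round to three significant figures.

3.70·10^4 PHz

First convert: λ = 0.0081 nm = 8.1·10^-12 m.
Since f = c/λ for a photon, f = 3.701·10^19 Hz.
Converting to PHz: f = 37010 PHz ≈ 3.70·10^4 PHz.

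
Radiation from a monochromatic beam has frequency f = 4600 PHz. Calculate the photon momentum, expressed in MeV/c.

0.0190 MeV/c

Take h = 6.62607015 × 10^-34 J·s, c = 2.99792458 × 10^8 m/s, 1 eV = 1.602176634 × 10^-19 J.
First convert: f = 4600 PHz = 4.60 × 10^18 Hz.
For a photon p = hf/c, so p = 1.017 × 10^-23 kg·m/s.
Converting to MeV/c: p = 0.01902 MeV/c ≈ 0.0190 MeV/c.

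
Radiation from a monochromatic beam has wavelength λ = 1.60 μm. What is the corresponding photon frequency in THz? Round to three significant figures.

First convert: λ = 1.60 μm = 1.60e-6 m.
The photon relation is f = c/λ, giving f = 1.874e14 Hz.
Converting to THz: f = 187.4 THz ≈ 187 THz.

187 THz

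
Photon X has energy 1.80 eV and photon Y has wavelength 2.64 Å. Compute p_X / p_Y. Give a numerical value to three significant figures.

3.83e-4

p_X = 9.620e-28 kg·m/s (from energy = 1.80 eV, via p = E/c).
p_Y = 2.510e-24 kg·m/s (from wavelength = 2.64 Å, via p = h/λ).
Ratio = 9.620e-28 / 2.510e-24 = 3.83e-4.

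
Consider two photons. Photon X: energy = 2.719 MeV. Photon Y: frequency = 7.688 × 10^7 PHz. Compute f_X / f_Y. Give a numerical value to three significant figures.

f_X = 6.575 × 10^20 Hz (from energy = 2.719 MeV, via f = E/h).
f_Y = 7.688 × 10^22 Hz (from frequency = 7.688 × 10^7 PHz, via f given directly).
Ratio = 6.575 × 10^20 / 7.688 × 10^22 = 8.55 × 10^-3.

8.55 × 10^-3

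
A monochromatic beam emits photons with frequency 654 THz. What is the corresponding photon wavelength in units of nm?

458 nm

(c = 2.99792458 × 10^8 m/s.)
In SI units: f = 654 THz = 6.54 × 10^14 Hz.
Apply λ = c/f: λ = 4.584 × 10^-7 m.
Converting to nm: λ = 458.4 nm ≈ 458 nm.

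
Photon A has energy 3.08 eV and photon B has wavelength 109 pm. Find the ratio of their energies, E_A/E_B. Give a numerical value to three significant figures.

E_A = 4.935 × 10^-19 J (from energy = 3.08 eV, via E given directly).
E_B = 1.822 × 10^-15 J (from wavelength = 109 pm, via E = hc/λ).
Ratio = 4.935 × 10^-19 / 1.822 × 10^-15 = 2.71 × 10^-4.

2.71 × 10^-4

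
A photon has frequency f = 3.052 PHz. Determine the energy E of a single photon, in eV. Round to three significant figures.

(h = 6.62607015e-34 J·s, 1 eV = 1.602176634e-19 J.)
First convert: f = 3.052 PHz = 3.052e15 Hz.
The photon relation is E = hf, giving E = 2.022e-18 J.
Converting to eV: E = 12.62 eV ≈ 12.6 eV.

12.6 eV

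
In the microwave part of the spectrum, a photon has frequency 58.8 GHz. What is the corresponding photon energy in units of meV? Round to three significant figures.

0.243 meV

First convert: f = 58.8 GHz = 5.88·10^10 Hz.
Since E = hf for a photon, E = 3.896·10^-23 J.
Converting to meV: E = 0.2432 meV ≈ 0.243 meV.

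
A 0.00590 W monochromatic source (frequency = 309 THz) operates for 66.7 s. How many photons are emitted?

1.92 × 10^18 photons

Total energy: E_total = P·t = 0.00590 × 66.7 = 0.3935 J.
Per-photon energy: E = 2.047 × 10^-19 J.
N = E_total / E_photon = 1.92 × 10^18.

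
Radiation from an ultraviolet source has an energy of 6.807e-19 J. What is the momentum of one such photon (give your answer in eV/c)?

Since p = E/c for a photon, p = 2.271e-27 kg·m/s.
Converting to eV/c: p = 4.249 eV/c ≈ 4.25 eV/c.

4.25 eV/c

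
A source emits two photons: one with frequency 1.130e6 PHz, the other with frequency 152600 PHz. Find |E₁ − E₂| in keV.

Using E = hf: E₁ = 7.4875e-13 J, E₂ = 1.0111e-13 J.
|ΔE| = |7.4875e-13 − 1.0111e-13| = 6.48e-13 J = 4040 keV.

4040 keV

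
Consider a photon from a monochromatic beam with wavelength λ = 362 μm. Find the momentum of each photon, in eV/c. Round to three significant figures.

(h = 6.62607015·10^-34 J·s, c = 2.99792458·10^8 m/s, 1 eV = 1.602176634·10^-19 J.)
In SI units: λ = 362 μm = 3.62·10^-4 m.
For a photon p = h/λ, so p = 1.830·10^-30 kg·m/s.
Converting to eV/c: p = 0.003425 eV/c ≈ 3.42·10^-3 eV/c.

3.42·10^-3 eV/c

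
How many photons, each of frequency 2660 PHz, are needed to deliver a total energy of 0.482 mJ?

Per-photon energy: E = 1.763e-15 J (from frequency = 2660 PHz).
N = E_total / E_photon = 4.82e-4 J / 1.763e-15 J = 2.73e11.

2.73e11 photons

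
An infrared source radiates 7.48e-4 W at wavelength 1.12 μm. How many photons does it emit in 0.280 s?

Total energy: E_total = P·t = 7.48e-4 × 0.280 = 2.094e-4 J.
Per-photon energy: E = 1.774e-19 J.
N = E_total / E_photon = 1.18e15.

1.18e15 photons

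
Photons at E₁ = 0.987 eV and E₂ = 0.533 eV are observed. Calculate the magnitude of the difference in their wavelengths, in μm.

Using λ = hc/E: λ₁ = 1.256 × 10^-6 m, λ₂ = 2.326 × 10^-6 m.
|Δλ| = |1.256 × 10^-6 − 2.326 × 10^-6| = 1.07 × 10^-6 m = 1.07 μm.

1.07 μm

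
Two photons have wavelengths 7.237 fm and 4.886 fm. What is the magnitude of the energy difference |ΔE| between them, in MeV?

82.4 MeV

Using E = hc/λ: E₁ = 2.7448 × 10^-11 J, E₂ = 4.0656 × 10^-11 J.
|ΔE| = |2.7448 × 10^-11 − 4.0656 × 10^-11| = 1.32 × 10^-11 J = 82.4 MeV.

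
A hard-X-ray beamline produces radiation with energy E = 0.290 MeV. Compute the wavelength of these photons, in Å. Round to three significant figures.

Take h = 6.62607015·10^-34 J·s, c = 2.99792458·10^8 m/s, 1 eV = 1.602176634·10^-19 J.
In SI units: E = 0.290 MeV = 4.6463·10^-14 J.
Apply λ = hc/E: λ = 4.275·10^-12 m.
Converting to Å: λ = 0.04275 Å ≈ 0.0428 Å.

0.0428 Å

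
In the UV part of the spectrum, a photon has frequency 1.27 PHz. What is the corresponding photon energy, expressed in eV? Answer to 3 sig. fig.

5.25 eV

Take h = 6.62607015·10^-34 J·s, 1 eV = 1.602176634·10^-19 J.
Convert to SI: f = 1.27 PHz = 1.27·10^15 Hz.
For a photon E = hf, so E = 8.415·10^-19 J.
Converting to eV: E = 5.252 eV ≈ 5.25 eV.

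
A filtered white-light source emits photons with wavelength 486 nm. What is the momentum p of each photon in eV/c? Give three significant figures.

2.55 eV/c

In SI units: λ = 486 nm = 4.86 × 10^-7 m.
The photon relation is p = h/λ, giving p = 1.363 × 10^-27 kg·m/s.
Converting to eV/c: p = 2.551 eV/c ≈ 2.55 eV/c.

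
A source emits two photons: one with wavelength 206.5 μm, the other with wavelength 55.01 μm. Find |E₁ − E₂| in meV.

16.5 meV

Using E = hc/λ: E₁ = 9.6196 × 10^-22 J, E₂ = 3.6111 × 10^-21 J.
|ΔE| = |9.6196 × 10^-22 − 3.6111 × 10^-21| = 2.65 × 10^-21 J = 16.5 meV.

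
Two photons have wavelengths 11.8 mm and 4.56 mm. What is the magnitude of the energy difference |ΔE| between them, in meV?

0.167 meV

Using E = hc/λ: E₁ = 1.683 × 10^-23 J, E₂ = 4.356 × 10^-23 J.
|ΔE| = |1.683 × 10^-23 − 4.356 × 10^-23| = 2.67 × 10^-23 J = 0.167 meV.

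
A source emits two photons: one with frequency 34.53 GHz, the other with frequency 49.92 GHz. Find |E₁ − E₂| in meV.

0.0636 meV

Using E = hf: E₁ = 2.2880e-23 J, E₂ = 3.3077e-23 J.
|ΔE| = |2.2880e-23 − 3.3077e-23| = 1.02e-23 J = 0.0636 meV.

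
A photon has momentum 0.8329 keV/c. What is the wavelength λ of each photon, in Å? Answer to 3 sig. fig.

14.9 Å

Take h = 6.62607015 × 10^-34 J·s, c = 2.99792458 × 10^8 m/s, 1 eV = 1.602176634 × 10^-19 J.
Convert to SI: p = 0.8329 keV/c = 4.4513 × 10^-25 kg·m/s.
The photon relation is λ = h/p, giving λ = 1.489 × 10^-9 m.
Converting to Å: λ = 14.89 Å ≈ 14.9 Å.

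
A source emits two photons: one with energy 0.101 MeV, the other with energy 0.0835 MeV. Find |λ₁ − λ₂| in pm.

2.57 pm

Using λ = hc/E: λ₁ = 1.228·10^-11 m, λ₂ = 1.485·10^-11 m.
|Δλ| = |1.228·10^-11 − 1.485·10^-11| = 2.57·10^-12 m = 2.57 pm.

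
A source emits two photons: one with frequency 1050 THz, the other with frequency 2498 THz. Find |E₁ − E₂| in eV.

Using E = hf: E₁ = 6.9574·10^-19 J, E₂ = 1.6552·10^-18 J.
|ΔE| = |6.9574·10^-19 − 1.6552·10^-18| = 9.59·10^-19 J = 5.99 eV.

5.99 eV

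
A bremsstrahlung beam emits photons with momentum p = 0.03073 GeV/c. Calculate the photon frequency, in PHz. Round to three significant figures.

First convert: p = 0.03073 GeV/c = 1.6423 × 10^-20 kg·m/s.
The photon relation is f = pc/h, giving f = 7.430 × 10^21 Hz.
Converting to PHz: f = 7.430 × 10^6 PHz ≈ 7.43 × 10^6 PHz.

7.43 × 10^6 PHz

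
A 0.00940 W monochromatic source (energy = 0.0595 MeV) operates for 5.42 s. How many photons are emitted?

Total energy: E_total = P·t = 0.00940 × 5.42 = 0.05095 J.
Per-photon energy: E = 9.533·10^-15 J.
N = E_total / E_photon = 5.34·10^12.

5.34·10^12 photons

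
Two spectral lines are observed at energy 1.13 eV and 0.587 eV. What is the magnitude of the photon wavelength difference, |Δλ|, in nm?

1010 nm

Using λ = hc/E: λ₁ = 1.097 × 10^-6 m, λ₂ = 2.112 × 10^-6 m.
|Δλ| = |1.097 × 10^-6 − 2.112 × 10^-6| = 1.01 × 10^-6 m = 1010 nm.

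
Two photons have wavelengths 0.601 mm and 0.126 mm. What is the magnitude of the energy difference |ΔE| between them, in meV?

Using E = hc/λ: E₁ = 3.305·10^-22 J, E₂ = 1.577·10^-21 J.
|ΔE| = |3.305·10^-22 − 1.577·10^-21| = 1.25·10^-21 J = 7.78 meV.

7.78 meV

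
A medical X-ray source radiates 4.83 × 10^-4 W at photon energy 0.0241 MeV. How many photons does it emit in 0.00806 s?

1.01 × 10^9 photons

Total energy: E_total = P·t = 4.83 × 10^-4 × 0.00806 = 3.893 × 10^-6 J.
Per-photon energy: E = 3.861 × 10^-15 J.
N = E_total / E_photon = 1.01 × 10^9.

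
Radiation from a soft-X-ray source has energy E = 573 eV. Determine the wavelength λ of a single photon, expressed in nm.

2.16 nm

(h = 6.62607015 × 10^-34 J·s, c = 2.99792458 × 10^8 m/s, 1 eV = 1.602176634 × 10^-19 J.)
In SI units: E = 573 eV = 9.1805 × 10^-17 J.
For a photon λ = hc/E, so λ = 2.164 × 10^-9 m.
Converting to nm: λ = 2.164 nm ≈ 2.16 nm.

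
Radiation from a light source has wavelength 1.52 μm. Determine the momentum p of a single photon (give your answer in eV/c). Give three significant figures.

In SI units: λ = 1.52 μm = 1.52·10^-6 m.
For a photon p = h/λ, so p = 4.359·10^-28 kg·m/s.
Converting to eV/c: p = 0.8157 eV/c ≈ 0.816 eV/c.

0.816 eV/c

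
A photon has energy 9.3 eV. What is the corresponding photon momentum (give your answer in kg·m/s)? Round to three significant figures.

4.97e-27 kg·m/s

Take c = 2.99792458e8 m/s, 1 eV = 1.602176634e-19 J.
First convert: E = 9.3 eV = 1.4900e-18 J.
For a photon p = E/c, so p = 4.970e-27 kg·m/s.
So p ≈ 4.97e-27 kg·m/s.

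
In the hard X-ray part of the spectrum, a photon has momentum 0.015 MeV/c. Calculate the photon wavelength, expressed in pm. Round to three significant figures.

Convert to SI: p = 0.015 MeV/c = 8.0164·10^-24 kg·m/s.
Since λ = h/p for a photon, λ = 8.266·10^-11 m.
Converting to pm: λ = 82.66 pm ≈ 82.7 pm.

82.7 pm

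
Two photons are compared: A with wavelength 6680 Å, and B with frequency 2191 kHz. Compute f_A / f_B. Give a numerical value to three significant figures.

2.05e8

f_A = 4.488e14 Hz (from wavelength = 6680 Å, via f = c/λ).
f_B = 2.191e6 Hz (from frequency = 2191 kHz, via f given directly).
Ratio = 4.488e14 / 2.191e6 = 2.05e8.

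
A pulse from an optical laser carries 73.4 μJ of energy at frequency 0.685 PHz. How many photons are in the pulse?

1.62 × 10^14 photons

Per-photon energy: E = 4.539 × 10^-19 J (from frequency = 0.685 PHz).
N = E_total / E_photon = 7.34 × 10^-5 J / 4.539 × 10^-19 J = 1.62 × 10^14.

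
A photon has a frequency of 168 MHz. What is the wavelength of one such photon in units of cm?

In SI units: f = 168 MHz = 1.68·10^8 Hz.
Since λ = c/f for a photon, λ = 1.784 m.
Converting to cm: λ = 178.4 cm ≈ 178 cm.

178 cm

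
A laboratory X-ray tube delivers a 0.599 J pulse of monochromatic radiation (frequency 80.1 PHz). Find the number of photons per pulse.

Per-photon energy: E = 5.307e-17 J (from frequency = 80.1 PHz).
N = E_total / E_photon = 0.599 J / 5.307e-17 J = 1.13e16.

1.13e16 photons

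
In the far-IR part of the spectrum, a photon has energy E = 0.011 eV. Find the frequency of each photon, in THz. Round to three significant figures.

2.66 THz

Take h = 6.62607015e-34 J·s, 1 eV = 1.602176634e-19 J.
Convert to SI: E = 0.011 eV = 1.7624e-21 J.
For a photon f = E/h, so f = 2.660e12 Hz.
Converting to THz: f = 2.660 THz ≈ 2.66 THz.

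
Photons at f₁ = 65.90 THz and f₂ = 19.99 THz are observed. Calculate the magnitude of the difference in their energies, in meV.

Using E = hf: E₁ = 4.3666 × 10^-20 J, E₂ = 1.3246 × 10^-20 J.
|ΔE| = |4.3666 × 10^-20 − 1.3246 × 10^-20| = 3.04 × 10^-20 J = 190 meV.

190 meV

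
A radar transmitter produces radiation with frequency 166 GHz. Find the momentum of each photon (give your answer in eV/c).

Convert to SI: f = 166 GHz = 1.66 × 10^11 Hz.
Apply p = hf/c: p = 3.669 × 10^-31 kg·m/s.
Converting to eV/c: p = 6.865 × 10^-4 eV/c ≈ 6.87 × 10^-4 eV/c.

6.87 × 10^-4 eV/c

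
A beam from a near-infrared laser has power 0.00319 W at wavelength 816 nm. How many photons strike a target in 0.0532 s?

Total energy: E_total = P·t = 0.00319 × 0.0532 = 1.697 × 10^-4 J.
Per-photon energy: E = 2.434 × 10^-19 J.
N = E_total / E_photon = 6.97 × 10^14.

6.97 × 10^14 photons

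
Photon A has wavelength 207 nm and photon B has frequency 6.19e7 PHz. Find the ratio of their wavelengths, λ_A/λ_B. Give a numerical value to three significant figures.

4.27e7

λ_A = 2.070e-7 m (from wavelength = 207 nm, via λ given directly).
λ_B = 4.843e-15 m (from frequency = 6.19e7 PHz, via λ = c/f).
Ratio = 2.070e-7 / 4.843e-15 = 4.27e7.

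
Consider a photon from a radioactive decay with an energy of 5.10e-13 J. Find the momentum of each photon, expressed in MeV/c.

Use c = 2.99792458e8 m/s, 1 eV = 1.602176634e-19 J.
The photon relation is p = E/c, giving p = 1.701e-21 kg·m/s.
Converting to MeV/c: p = 3.183 MeV/c ≈ 3.18 MeV/c.

3.18 MeV/c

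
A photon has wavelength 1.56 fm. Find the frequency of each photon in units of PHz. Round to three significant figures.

Use c = 2.99792458e8 m/s.
In SI units: λ = 1.56 fm = 1.56e-15 m.
Apply f = c/λ: f = 1.922e23 Hz.
Converting to PHz: f = 1.922e8 PHz ≈ 1.92e8 PHz.

1.92e8 PHz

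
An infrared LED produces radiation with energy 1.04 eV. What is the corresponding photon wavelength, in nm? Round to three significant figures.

First convert: E = 1.04 eV = 1.6663·10^-19 J.
For a photon λ = hc/E, so λ = 1.192·10^-6 m.
Converting to nm: λ = 1192 nm ≈ 1190 nm.

1190 nm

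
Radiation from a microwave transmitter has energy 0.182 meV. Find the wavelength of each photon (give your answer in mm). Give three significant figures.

6.81 mm

First convert: E = 0.182 meV = 2.9160 × 10^-23 J.
The photon relation is λ = hc/E, giving λ = 0.006812 m.
Converting to mm: λ = 6.812 mm ≈ 6.81 mm.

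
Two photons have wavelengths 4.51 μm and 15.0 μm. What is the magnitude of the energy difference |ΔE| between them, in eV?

Using E = hc/λ: E₁ = 4.405 × 10^-20 J, E₂ = 1.324 × 10^-20 J.
|ΔE| = |4.405 × 10^-20 − 1.324 × 10^-20| = 3.08 × 10^-20 J = 0.192 eV.

0.192 eV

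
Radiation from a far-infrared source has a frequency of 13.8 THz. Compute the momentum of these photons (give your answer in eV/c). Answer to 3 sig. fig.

0.0571 eV/c

Take h = 6.62607015 × 10^-34 J·s, c = 2.99792458 × 10^8 m/s, 1 eV = 1.602176634 × 10^-19 J.
In SI units: f = 13.8 THz = 1.38 × 10^13 Hz.
Apply p = hf/c: p = 3.050 × 10^-29 kg·m/s.
Converting to eV/c: p = 0.05707 eV/c ≈ 0.0571 eV/c.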